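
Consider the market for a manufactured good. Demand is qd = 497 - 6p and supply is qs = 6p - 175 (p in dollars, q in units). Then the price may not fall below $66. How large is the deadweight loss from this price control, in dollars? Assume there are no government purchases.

In a free market, 497 - 6p = 6p - 175 gives the equilibrium p* = 56, q* = 161.
Since 66 > 56, the floor is binding.
At p = 66: qd = 497 - 6·66 = 101 and qs = 6·66 - 175 = 221.
Quantity traded falls to 101. At q = 101 the demand price is (497 - 101)/6 = 66 and the supply price is (175 + 101)/6 = 46.
Deadweight loss = ½ · (66 - 46) · (161 - 101) = ½ · 20 · 60 = 600.

600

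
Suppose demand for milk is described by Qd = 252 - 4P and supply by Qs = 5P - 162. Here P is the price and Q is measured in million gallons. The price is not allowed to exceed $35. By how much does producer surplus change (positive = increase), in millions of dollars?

In a free market, 252 - 4P = 5P - 162 gives the equilibrium P* = 46, Q* = 68.
Since 35 < 46, the ceiling is binding.
At P = 35: Qd = 252 - 4·35 = 112 and Qs = 5·35 - 162 = 13.
Producer surplus without the control is ½ · (46 - 32.4) · 68 = 462.4.
With the ceiling, producers sell 13 units at 35, so PS = ½ · (35 - 32.4) · 13 = 16.9.
Change in producer surplus = 16.9 - 462.4 = -445.5.

-445.5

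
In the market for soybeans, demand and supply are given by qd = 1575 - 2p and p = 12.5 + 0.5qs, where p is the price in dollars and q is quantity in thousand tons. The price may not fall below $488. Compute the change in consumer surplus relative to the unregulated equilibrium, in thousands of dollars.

-60456

Rearranging supply gives qs = 2p - 25. Without the control the market clears where 1575 - 2p = 2p - 25, i.e. p* = 400 and q* = 775.
The floor of 488 is above the equilibrium price 400, so it binds.
At p = 488: qd = 1575 - 2·488 = 599 and qs = 2·488 - 25 = 951.
Consumer surplus without the control is ½ · (787.5 - 400) · 775 = 150156.25.
With the floor, consumers buy 599 units at 488, so CS = ½ · (787.5 - 488) · 599 = 89700.25.
Change in consumer surplus = 89700.25 - 150156.25 = -60456.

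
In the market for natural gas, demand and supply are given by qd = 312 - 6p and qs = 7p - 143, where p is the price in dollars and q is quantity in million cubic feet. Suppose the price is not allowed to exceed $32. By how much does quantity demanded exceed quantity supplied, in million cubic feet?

Setting quantity demanded equal to quantity supplied, 312 - 6p = 7p - 143, gives p* = 35 and q* = 102.
Because the ceiling (32) lies below the market-clearing price, it is binding.
At p = 32: qd = 312 - 6·32 = 120 and qs = 7·32 - 143 = 81.
Shortage = qd - qs = 120 - 81 = 39.

39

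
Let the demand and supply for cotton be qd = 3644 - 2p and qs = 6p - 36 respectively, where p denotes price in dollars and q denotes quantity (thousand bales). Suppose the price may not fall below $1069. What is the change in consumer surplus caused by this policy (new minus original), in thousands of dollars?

In a free market, 3644 - 2p = 6p - 36 gives the equilibrium p* = 460, q* = 2724.
Since 1069 > 460, the floor is binding.
At p = 1069: qd = 3644 - 2·1069 = 1506 and qs = 6·1069 - 36 = 6378.
Consumer surplus without the control is ½ · (1822 - 460) · 2724 = 1855044.
With the floor, consumers buy 1506 units at 1069, so CS = ½ · (1822 - 1069) · 1506 = 567009.
Change in consumer surplus = 567009 - 1855044 = -1288035.

-1288035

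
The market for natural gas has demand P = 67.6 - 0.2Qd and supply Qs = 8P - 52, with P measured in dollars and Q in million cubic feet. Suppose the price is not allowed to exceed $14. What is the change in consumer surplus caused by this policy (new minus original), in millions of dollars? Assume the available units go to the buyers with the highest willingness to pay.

Rearranging demand gives Qd = 338 - 5P. In a free market, 338 - 5P = 8P - 52 gives the equilibrium P* = 30, Q* = 188.
Because the ceiling (14) lies below the market-clearing price, it is binding.
At P = 14: Qd = 338 - 5·14 = 268 and Qs = 8·14 - 52 = 60.
Consumer surplus without the control is ½ · (67.6 - 30) · 188 = 3534.4.
With the ceiling, 60 units are sold at 14 (assume they go to the highest-value buyers). The demand price at Q = 60 is 55.6, so CS = ½ · [(67.6 - 14) + (55.6 - 14)] · 60 = 2856.
Change in consumer surplus = 2856 - 3534.4 = -678.4.

-678.4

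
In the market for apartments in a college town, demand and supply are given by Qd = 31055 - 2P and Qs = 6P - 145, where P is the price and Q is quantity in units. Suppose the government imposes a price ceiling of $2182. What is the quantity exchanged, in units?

12947

Equilibrium: 31055 - 2P = 6P - 145, so 31200 = 8P and P* = 3900, Q* = 23255.
Because the ceiling (2182) lies below the market-clearing price, it is binding.
At P = 2182: Qd = 31055 - 2·2182 = 26691 and Qs = 6·2182 - 145 = 12947.
The quantity actually transacted is the short side, supply: 12947.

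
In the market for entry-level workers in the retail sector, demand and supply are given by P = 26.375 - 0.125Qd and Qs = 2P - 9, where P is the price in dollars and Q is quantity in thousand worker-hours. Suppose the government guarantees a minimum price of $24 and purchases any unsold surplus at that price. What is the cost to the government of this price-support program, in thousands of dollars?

Rearranging demand gives Qd = 211 - 8P. Setting quantity demanded equal to quantity supplied, 211 - 8P = 2P - 9, gives P* = 22 and Q* = 35.
The floor of 24 is above the equilibrium price 22, so it binds.
At P = 24: Qd = 211 - 8·24 = 19 and Qs = 2·24 - 9 = 39.
Surplus = Qs - Qd = 20.
Government expenditure = surplus × support price = 20 × 24 = 480.

480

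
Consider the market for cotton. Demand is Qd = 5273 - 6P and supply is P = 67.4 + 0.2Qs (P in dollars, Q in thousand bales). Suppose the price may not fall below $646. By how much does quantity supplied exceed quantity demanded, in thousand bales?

Rearranging supply gives Qs = 5P - 337. Without the control the market clears where 5273 - 6P = 5P - 337, i.e. P* = 510 and Q* = 2213.
The floor of 646 is above the equilibrium price 510, so it binds.
At P = 646: Qd = 5273 - 6·646 = 1397 and Qs = 5·646 - 337 = 2893.
Surplus = Qs - Qd = 2893 - 1397 = 1496.

1496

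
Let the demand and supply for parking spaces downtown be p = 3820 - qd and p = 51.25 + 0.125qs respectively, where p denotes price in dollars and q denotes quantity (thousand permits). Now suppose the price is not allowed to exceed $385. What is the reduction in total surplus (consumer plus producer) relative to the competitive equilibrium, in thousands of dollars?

Rearranging demand gives qd = 3820 - p; rearranging supply gives qs = 8p - 410. Without the control the market clears where 3820 - p = 8p - 410, i.e. p* = 470 and q* = 3350.
Since 385 < 470, the ceiling is binding.
At p = 385: qd = 3820 - 385 = 3435 and qs = 8·385 - 410 = 2670.
Quantity traded falls to 2670. At q = 2670 the demand price is 3820 - 2670 = 1150 and the supply price is (410 + 2670)/8 = 385.
Deadweight loss = ½ · (1150 - 385) · (3350 - 2670) = ½ · 765 · 680 = 260100.

260100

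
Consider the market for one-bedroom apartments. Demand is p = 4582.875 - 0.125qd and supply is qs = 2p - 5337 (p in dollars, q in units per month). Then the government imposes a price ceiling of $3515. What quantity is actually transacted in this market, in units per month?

Rearranging demand gives qd = 36663 - 8p. Setting quantity demanded equal to quantity supplied, 36663 - 8p = 2p - 5337, gives p* = 4200 and q* = 3063.
Because the ceiling (3515) lies below the market-clearing price, it is binding.
At p = 3515: qd = 36663 - 8·3515 = 8543 and qs = 2·3515 - 5337 = 1693.
The quantity actually transacted is the short side, supply: 1693.

1693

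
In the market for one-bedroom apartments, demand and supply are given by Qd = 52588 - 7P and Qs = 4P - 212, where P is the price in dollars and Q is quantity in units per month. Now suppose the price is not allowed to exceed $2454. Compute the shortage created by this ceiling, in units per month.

In a free market, 52588 - 7P = 4P - 212 gives the equilibrium P* = 4800, Q* = 18988.
Since 2454 < 4800, the ceiling is binding.
At P = 2454: Qd = 52588 - 7·2454 = 35410 and Qs = 4·2454 - 212 = 9604.
Shortage = Qd - Qs = 35410 - 9604 = 25806.

25806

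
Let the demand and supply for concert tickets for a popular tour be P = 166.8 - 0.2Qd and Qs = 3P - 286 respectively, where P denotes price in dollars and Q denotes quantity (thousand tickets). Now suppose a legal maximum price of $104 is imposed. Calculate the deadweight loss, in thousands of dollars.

Rearranging demand gives Qd = 834 - 5P. Setting quantity demanded equal to quantity supplied, 834 - 5P = 3P - 286, gives P* = 140 and Q* = 134.
Because the ceiling (104) lies below the market-clearing price, it is binding.
At P = 104: Qd = 834 - 5·104 = 314 and Qs = 3·104 - 286 = 26.
Quantity traded falls to 26. At Q = 26 the demand price is (834 - 26)/5 = 161.6 and the supply price is (286 + 26)/3 = 104.
Deadweight loss = ½ · (161.6 - 104) · (134 - 26) = ½ · 57.6 · 108 = 3110.4.

3110.4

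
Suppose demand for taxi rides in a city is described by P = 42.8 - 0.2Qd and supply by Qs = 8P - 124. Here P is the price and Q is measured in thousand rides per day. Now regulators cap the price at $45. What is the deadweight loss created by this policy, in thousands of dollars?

0

Rearranging demand gives Qd = 214 - 5P. Equilibrium: 214 - 5P = 8P - 124, so 338 = 13P and P* = 26, Q* = 84.
The ceiling of 45 is above the equilibrium price 26, so it is not binding; the market clears at P* = 26, Q* = 84.
Since the control does not bind, no trades are prevented and deadweight loss is zero.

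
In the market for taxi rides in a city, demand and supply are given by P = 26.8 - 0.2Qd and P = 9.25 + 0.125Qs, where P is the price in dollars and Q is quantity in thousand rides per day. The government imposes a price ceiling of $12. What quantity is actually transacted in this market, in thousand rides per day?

22

Rearranging demand gives Qd = 134 - 5P; rearranging supply gives Qs = 8P - 74. Setting quantity demanded equal to quantity supplied, 134 - 5P = 8P - 74, gives P* = 16 and Q* = 54.
Since 12 < 16, the ceiling is binding.
At P = 12: Qd = 134 - 5·12 = 74 and Qs = 8·12 - 74 = 22.
The quantity actually transacted is the short side, supply: 22.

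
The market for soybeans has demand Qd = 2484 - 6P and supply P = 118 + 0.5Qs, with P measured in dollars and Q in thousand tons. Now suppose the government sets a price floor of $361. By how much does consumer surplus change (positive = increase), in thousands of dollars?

Rearranging supply gives Qs = 2P - 236. Equilibrium: 2484 - 6P = 2P - 236, so 2720 = 8P and P* = 340, Q* = 444.
Because the floor (361) lies above the market-clearing price, it is binding.
At P = 361: Qd = 2484 - 6·361 = 318 and Qs = 2·361 - 236 = 486.
Consumer surplus without the control is ½ · (414 - 340) · 444 = 16428.
With the floor, consumers buy 318 units at 361, so CS = ½ · (414 - 361) · 318 = 8427.
Change in consumer surplus = 8427 - 16428 = -8001.

-8001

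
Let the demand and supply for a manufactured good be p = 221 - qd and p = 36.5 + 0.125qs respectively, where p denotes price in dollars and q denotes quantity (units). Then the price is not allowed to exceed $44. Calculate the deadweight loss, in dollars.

Rearranging demand gives qd = 221 - p; rearranging supply gives qs = 8p - 292. In a free market, 221 - p = 8p - 292 gives the equilibrium p* = 57, q* = 164.
Because the ceiling (44) lies below the market-clearing price, it is binding.
At p = 44: qd = 221 - 44 = 177 and qs = 8·44 - 292 = 60.
Quantity traded falls to 60. At q = 60 the demand price is 221 - 60 = 161 and the supply price is (292 + 60)/8 = 44.
Deadweight loss = ½ · (161 - 44) · (164 - 60) = ½ · 117 · 104 = 6084.

6084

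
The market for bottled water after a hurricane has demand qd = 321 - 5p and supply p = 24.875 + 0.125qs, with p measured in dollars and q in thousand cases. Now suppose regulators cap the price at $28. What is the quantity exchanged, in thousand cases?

25

Rearranging supply gives qs = 8p - 199. In a free market, 321 - 5p = 8p - 199 gives the equilibrium p* = 40, q* = 121.
Since 28 < 40, the ceiling is binding.
At p = 28: qd = 321 - 5·28 = 181 and qs = 8·28 - 199 = 25.
The quantity actually transacted is the short side, supply: 25.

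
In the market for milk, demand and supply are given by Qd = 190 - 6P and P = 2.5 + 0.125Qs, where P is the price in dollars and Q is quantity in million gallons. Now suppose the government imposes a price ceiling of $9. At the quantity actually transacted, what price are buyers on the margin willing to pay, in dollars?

23

Rearranging supply gives Qs = 8P - 20. Equilibrium: 190 - 6P = 8P - 20, so 210 = 14P and P* = 15, Q* = 100.
The ceiling of 9 is below the equilibrium price 15, so it binds.
At P = 9: Qd = 190 - 6·9 = 136 and Qs = 8·9 - 20 = 52.
Only 52 units reach the market. On the demand curve, the marginal buyer's willingness to pay at Q = 52 is (190 - 52)/6 = 23.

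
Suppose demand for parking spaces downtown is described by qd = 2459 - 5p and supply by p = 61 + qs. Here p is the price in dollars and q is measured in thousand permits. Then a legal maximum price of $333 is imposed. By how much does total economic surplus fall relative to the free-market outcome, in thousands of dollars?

Rearranging supply gives qs = p - 61. Setting quantity demanded equal to quantity supplied, 2459 - 5p = p - 61, gives p* = 420 and q* = 359.
The ceiling of 333 is below the equilibrium price 420, so it binds.
At p = 333: qd = 2459 - 5·333 = 794 and qs = 333 - 61 = 272.
Quantity traded falls to 272. At q = 272 the demand price is (2459 - 272)/5 = 437.4 and the supply price is 61 + 272 = 333.
Deadweight loss = ½ · (437.4 - 333) · (359 - 272) = ½ · 104.4 · 87 = 4541.4.

4541.4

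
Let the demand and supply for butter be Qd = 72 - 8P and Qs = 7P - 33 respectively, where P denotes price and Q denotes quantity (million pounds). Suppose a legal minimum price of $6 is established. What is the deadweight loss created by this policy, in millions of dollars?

0

Setting quantity demanded equal to quantity supplied, 72 - 8P = 7P - 33, gives P* = 7 and Q* = 16.
The floor of 6 is below the equilibrium price 7, so it is not binding; the market clears at P* = 7, Q* = 16.
Since the control does not bind, no trades are prevented and deadweight loss is zero.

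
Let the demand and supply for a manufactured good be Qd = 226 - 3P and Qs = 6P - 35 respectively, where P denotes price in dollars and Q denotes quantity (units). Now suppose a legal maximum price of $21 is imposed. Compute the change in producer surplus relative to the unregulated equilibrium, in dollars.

Without the control the market clears where 226 - 3P = 6P - 35, i.e. P* = 29 and Q* = 139.
Because the ceiling (21) lies below the market-clearing price, it is binding.
At P = 21: Qd = 226 - 3·21 = 163 and Qs = 6·21 - 35 = 91.
Producer surplus without the control is ½ · (29 - 35/6) · 139 = 19321/12.
With the ceiling, producers sell 91 units at 21, so PS = ½ · (21 - 35/6) · 91 = 8281/12.
Change in producer surplus = 8281/12 - 19321/12 = -920.

-920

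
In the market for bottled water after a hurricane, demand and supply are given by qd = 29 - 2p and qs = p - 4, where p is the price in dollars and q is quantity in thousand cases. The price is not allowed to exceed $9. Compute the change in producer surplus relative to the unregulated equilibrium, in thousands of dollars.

Without the control the market clears where 29 - 2p = p - 4, i.e. p* = 11 and q* = 7.
Because the ceiling (9) lies below the market-clearing price, it is binding.
At p = 9: qd = 29 - 2·9 = 11 and qs = 9 - 4 = 5.
Producer surplus without the control is ½ · (11 - 4) · 7 = 24.5.
With the ceiling, producers sell 5 units at 9, so PS = ½ · (9 - 4) · 5 = 12.5.
Change in producer surplus = 12.5 - 24.5 = -12.

-12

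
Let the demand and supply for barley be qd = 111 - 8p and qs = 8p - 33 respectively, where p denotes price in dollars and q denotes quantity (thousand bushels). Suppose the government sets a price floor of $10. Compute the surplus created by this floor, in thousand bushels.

Without the control the market clears where 111 - 8p = 8p - 33, i.e. p* = 9 and q* = 39.
The floor of 10 is above the equilibrium price 9, so it binds.
At p = 10: qd = 111 - 8·10 = 31 and qs = 8·10 - 33 = 47.
Surplus = qs - qd = 47 - 31 = 16.

16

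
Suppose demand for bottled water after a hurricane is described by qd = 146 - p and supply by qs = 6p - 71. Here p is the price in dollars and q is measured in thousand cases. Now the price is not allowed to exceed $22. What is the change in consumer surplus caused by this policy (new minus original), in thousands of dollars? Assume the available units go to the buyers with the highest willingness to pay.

-909

Without the control the market clears where 146 - p = 6p - 71, i.e. p* = 31 and q* = 115.
The ceiling of 22 is below the equilibrium price 31, so it binds.
At p = 22: qd = 146 - 22 = 124 and qs = 6·22 - 71 = 61.
Consumer surplus without the control is ½ · (146 - 31) · 115 = 6612.5.
With the ceiling, 61 units are sold at 22 (assume they go to the highest-value buyers). The demand price at q = 61 is 85, so CS = ½ · [(146 - 22) + (85 - 22)] · 61 = 5703.5.
Change in consumer surplus = 5703.5 - 6612.5 = -909.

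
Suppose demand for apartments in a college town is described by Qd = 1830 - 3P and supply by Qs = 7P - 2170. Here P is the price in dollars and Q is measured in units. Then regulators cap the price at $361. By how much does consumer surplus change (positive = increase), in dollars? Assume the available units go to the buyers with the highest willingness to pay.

1501.5

Equilibrium: 1830 - 3P = 7P - 2170, so 4000 = 10P and P* = 400, Q* = 630.
Because the ceiling (361) lies below the market-clearing price, it is binding.
At P = 361: Qd = 1830 - 3·361 = 747 and Qs = 7·361 - 2170 = 357.
Consumer surplus without the control is ½ · (610 - 400) · 630 = 66150.
With the ceiling, 357 units are sold at 361 (assume they go to the highest-value buyers). The demand price at Q = 357 is 491, so CS = ½ · [(610 - 361) + (491 - 361)] · 357 = 67651.5.
Change in consumer surplus = 67651.5 - 66150 = 1501.5.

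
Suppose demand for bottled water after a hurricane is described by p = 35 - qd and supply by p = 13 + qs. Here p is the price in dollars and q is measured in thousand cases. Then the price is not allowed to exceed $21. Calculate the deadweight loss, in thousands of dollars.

Rearranging demand gives qd = 35 - p; rearranging supply gives qs = p - 13. Equilibrium: 35 - p = p - 13, so 48 = 2p and p* = 24, q* = 11.
Since 21 < 24, the ceiling is binding.
At p = 21: qd = 35 - 21 = 14 and qs = 21 - 13 = 8.
Quantity traded falls to 8. At q = 8 the demand price is 35 - 8 = 27 and the supply price is 13 + 8 = 21.
Deadweight loss = ½ · (27 - 21) · (11 - 8) = ½ · 6 · 3 = 9.

9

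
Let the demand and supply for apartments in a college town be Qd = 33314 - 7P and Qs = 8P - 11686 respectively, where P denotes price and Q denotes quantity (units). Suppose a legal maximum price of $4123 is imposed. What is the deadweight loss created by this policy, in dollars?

Equilibrium: 33314 - 7P = 8P - 11686, so 45000 = 15P and P* = 3000, Q* = 12314.
The ceiling of 4123 is above the equilibrium price 3000, so it is not binding; the market clears at P* = 3000, Q* = 12314.
Since the control does not bind, no trades are prevented and deadweight loss is zero.

0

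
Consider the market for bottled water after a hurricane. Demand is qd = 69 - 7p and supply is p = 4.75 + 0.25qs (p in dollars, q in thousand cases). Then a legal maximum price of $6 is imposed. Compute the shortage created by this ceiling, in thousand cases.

Rearranging supply gives qs = 4p - 19. Setting quantity demanded equal to quantity supplied, 69 - 7p = 4p - 19, gives p* = 8 and q* = 13.
Since 6 < 8, the ceiling is binding.
At p = 6: qd = 69 - 7·6 = 27 and qs = 4·6 - 19 = 5.
Shortage = qd - qs = 27 - 5 = 22.

22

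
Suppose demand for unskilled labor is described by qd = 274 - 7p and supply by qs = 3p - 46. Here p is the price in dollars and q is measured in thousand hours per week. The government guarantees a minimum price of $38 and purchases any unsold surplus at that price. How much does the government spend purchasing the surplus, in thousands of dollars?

2280

In a free market, 274 - 7p = 3p - 46 gives the equilibrium p* = 32, q* = 50.
Because the floor (38) lies above the market-clearing price, it is binding.
At p = 38: qd = 274 - 7·38 = 8 and qs = 3·38 - 46 = 68.
Surplus = qs - qd = 60.
Government expenditure = surplus × support price = 60 × 38 = 2280.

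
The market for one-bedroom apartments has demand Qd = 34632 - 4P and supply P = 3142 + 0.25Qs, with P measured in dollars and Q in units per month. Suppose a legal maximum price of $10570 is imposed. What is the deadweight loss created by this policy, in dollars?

Rearranging supply gives Qs = 4P - 12568. Equilibrium: 34632 - 4P = 4P - 12568, so 47200 = 8P and P* = 5900, Q* = 11032.
Since 10570 is above P* = 5900, the ceiling does not bind and the free-market outcome prevails.
Since the control does not bind, no trades are prevented and deadweight loss is zero.

0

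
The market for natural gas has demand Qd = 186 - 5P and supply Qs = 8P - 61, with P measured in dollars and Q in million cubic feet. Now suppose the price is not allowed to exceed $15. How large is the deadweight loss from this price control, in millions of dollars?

Without the control the market clears where 186 - 5P = 8P - 61, i.e. P* = 19 and Q* = 91.
Because the ceiling (15) lies below the market-clearing price, it is binding.
At P = 15: Qd = 186 - 5·15 = 111 and Qs = 8·15 - 61 = 59.
Quantity traded falls to 59. At Q = 59 the demand price is (186 - 59)/5 = 25.4 and the supply price is (61 + 59)/8 = 15.
Deadweight loss = ½ · (25.4 - 15) · (91 - 59) = ½ · 10.4 · 32 = 166.4.

166.4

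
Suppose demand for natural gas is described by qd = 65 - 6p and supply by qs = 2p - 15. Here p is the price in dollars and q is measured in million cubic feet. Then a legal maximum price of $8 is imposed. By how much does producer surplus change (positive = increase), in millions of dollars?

Setting quantity demanded equal to quantity supplied, 65 - 6p = 2p - 15, gives p* = 10 and q* = 5.
Because the ceiling (8) lies below the market-clearing price, it is binding.
At p = 8: qd = 65 - 6·8 = 17 and qs = 2·8 - 15 = 1.
Producer surplus without the control is ½ · (10 - 7.5) · 5 = 6.25.
With the ceiling, producers sell 1 units at 8, so PS = ½ · (8 - 7.5) · 1 = 0.25.
Change in producer surplus = 0.25 - 6.25 = -6.

-6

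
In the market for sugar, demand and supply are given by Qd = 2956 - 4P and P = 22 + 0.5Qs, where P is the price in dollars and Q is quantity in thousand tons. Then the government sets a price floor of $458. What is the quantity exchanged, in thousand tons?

Rearranging supply gives Qs = 2P - 44. Equilibrium: 2956 - 4P = 2P - 44, so 3000 = 6P and P* = 500, Q* = 956.
The floor of 458 is below the equilibrium price 500, so it is not binding; the market clears at P* = 500, Q* = 956.

956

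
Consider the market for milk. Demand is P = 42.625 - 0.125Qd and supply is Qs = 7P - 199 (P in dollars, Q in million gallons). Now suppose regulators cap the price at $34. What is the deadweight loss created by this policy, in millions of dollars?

Rearranging demand gives Qd = 341 - 8P. Equilibrium: 341 - 8P = 7P - 199, so 540 = 15P and P* = 36, Q* = 53.
Because the ceiling (34) lies below the market-clearing price, it is binding.
At P = 34: Qd = 341 - 8·34 = 69 and Qs = 7·34 - 199 = 39.
Quantity traded falls to 39. At Q = 39 the demand price is (341 - 39)/8 = 37.75 and the supply price is (199 + 39)/7 = 34.
Deadweight loss = ½ · (37.75 - 34) · (53 - 39) = ½ · 3.75 · 14 = 26.25.

26.25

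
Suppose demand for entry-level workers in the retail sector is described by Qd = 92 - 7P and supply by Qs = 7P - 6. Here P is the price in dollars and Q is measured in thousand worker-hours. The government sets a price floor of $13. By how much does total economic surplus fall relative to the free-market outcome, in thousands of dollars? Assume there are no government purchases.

Without the control the market clears where 92 - 7P = 7P - 6, i.e. P* = 7 and Q* = 43.
Because the floor (13) lies above the market-clearing price, it is binding.
At P = 13: Qd = 92 - 7·13 = 1 and Qs = 7·13 - 6 = 85.
Quantity traded falls to 1. At Q = 1 the demand price is (92 - 1)/7 = 13 and the supply price is (6 + 1)/7 = 1.
Deadweight loss = ½ · (13 - 1) · (43 - 1) = ½ · 12 · 42 = 252.

252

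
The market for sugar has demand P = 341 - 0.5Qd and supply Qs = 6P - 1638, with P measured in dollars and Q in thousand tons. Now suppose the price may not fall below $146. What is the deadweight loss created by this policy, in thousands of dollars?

Rearranging demand gives Qd = 682 - 2P. Without the control the market clears where 682 - 2P = 6P - 1638, i.e. P* = 290 and Q* = 102.
Since 146 is below P* = 290, the floor does not bind and the free-market outcome prevails.
Since the control does not bind, no trades are prevented and deadweight loss is zero.

0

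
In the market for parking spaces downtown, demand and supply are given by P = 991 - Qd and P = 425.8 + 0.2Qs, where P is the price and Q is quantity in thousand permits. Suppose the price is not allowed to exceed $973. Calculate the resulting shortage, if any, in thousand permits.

0

Rearranging demand gives Qd = 991 - P; rearranging supply gives Qs = 5P - 2129. Without the control the market clears where 991 - P = 5P - 2129, i.e. P* = 520 and Q* = 471.
Since 973 is above P* = 520, the ceiling does not bind and the free-market outcome prevails.
Since the control does not bind, there is no shortage.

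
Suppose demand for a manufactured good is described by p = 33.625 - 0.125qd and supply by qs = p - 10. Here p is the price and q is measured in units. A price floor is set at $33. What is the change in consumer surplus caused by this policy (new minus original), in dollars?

Rearranging demand gives qd = 269 - 8p. In a free market, 269 - 8p = p - 10 gives the equilibrium p* = 31, q* = 21.
Since 33 > 31, the floor is binding.
At p = 33: qd = 269 - 8·33 = 5 and qs = 33 - 10 = 23.
Consumer surplus without the control is ½ · (33.625 - 31) · 21 = 27.5625.
With the floor, consumers buy 5 units at 33, so CS = ½ · (33.625 - 33) · 5 = 1.5625.
Change in consumer surplus = 1.5625 - 27.5625 = -26.

-26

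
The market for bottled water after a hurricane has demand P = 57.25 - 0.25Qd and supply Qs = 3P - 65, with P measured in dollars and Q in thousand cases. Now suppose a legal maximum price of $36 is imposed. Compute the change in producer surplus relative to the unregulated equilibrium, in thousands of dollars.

-312

Rearranging demand gives Qd = 229 - 4P. Setting quantity demanded equal to quantity supplied, 229 - 4P = 3P - 65, gives P* = 42 and Q* = 61.
Because the ceiling (36) lies below the market-clearing price, it is binding.
At P = 36: Qd = 229 - 4·36 = 85 and Qs = 3·36 - 65 = 43.
Producer surplus without the control is ½ · (42 - 65/3) · 61 = 3721/6.
With the ceiling, producers sell 43 units at 36, so PS = ½ · (36 - 65/3) · 43 = 1849/6.
Change in producer surplus = 1849/6 - 3721/6 = -312.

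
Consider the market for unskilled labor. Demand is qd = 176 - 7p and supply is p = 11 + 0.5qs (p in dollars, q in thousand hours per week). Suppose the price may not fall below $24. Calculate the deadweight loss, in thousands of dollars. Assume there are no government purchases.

Rearranging supply gives qs = 2p - 22. Setting quantity demanded equal to quantity supplied, 176 - 7p = 2p - 22, gives p* = 22 and q* = 22.
Since 24 > 22, the floor is binding.
At p = 24: qd = 176 - 7·24 = 8 and qs = 2·24 - 22 = 26.
Quantity traded falls to 8. At q = 8 the demand price is (176 - 8)/7 = 24 and the supply price is (22 + 8)/2 = 15.
Deadweight loss = ½ · (24 - 15) · (22 - 8) = ½ · 9 · 14 = 63.

63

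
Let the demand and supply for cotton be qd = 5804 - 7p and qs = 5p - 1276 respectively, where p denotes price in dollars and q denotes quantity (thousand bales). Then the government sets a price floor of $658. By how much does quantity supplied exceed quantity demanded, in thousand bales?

816

Without the control the market clears where 5804 - 7p = 5p - 1276, i.e. p* = 590 and q* = 1674.
The floor of 658 is above the equilibrium price 590, so it binds.
At p = 658: qd = 5804 - 7·658 = 1198 and qs = 5·658 - 1276 = 2014.
Surplus = qs - qd = 2014 - 1198 = 816.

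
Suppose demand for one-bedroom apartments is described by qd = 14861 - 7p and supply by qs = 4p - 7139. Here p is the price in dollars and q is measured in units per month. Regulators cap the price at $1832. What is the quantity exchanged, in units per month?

189

Equilibrium: 14861 - 7p = 4p - 7139, so 22000 = 11p and p* = 2000, q* = 861.
Since 1832 < 2000, the ceiling is binding.
At p = 1832: qd = 14861 - 7·1832 = 2037 and qs = 4·1832 - 7139 = 189.
The quantity actually transacted is the short side, supply: 189.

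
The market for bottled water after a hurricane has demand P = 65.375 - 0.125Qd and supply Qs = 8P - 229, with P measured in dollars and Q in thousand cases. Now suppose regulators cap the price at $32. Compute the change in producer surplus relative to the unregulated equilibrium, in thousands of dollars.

-1305

Rearranging demand gives Qd = 523 - 8P. Setting quantity demanded equal to quantity supplied, 523 - 8P = 8P - 229, gives P* = 47 and Q* = 147.
Since 32 < 47, the ceiling is binding.
At P = 32: Qd = 523 - 8·32 = 267 and Qs = 8·32 - 229 = 27.
Producer surplus without the control is ½ · (47 - 28.625) · 147 = 1350.5625.
With the ceiling, producers sell 27 units at 32, so PS = ½ · (32 - 28.625) · 27 = 45.5625.
Change in producer surplus = 45.5625 - 1350.5625 = -1305.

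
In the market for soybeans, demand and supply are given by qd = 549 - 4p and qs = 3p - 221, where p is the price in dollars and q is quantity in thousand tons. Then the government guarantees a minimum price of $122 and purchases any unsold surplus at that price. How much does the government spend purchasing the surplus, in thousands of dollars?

10248

Without the control the market clears where 549 - 4p = 3p - 221, i.e. p* = 110 and q* = 109.
The floor of 122 is above the equilibrium price 110, so it binds.
At p = 122: qd = 549 - 4·122 = 61 and qs = 3·122 - 221 = 145.
Surplus = qs - qd = 84.
Government expenditure = surplus × support price = 84 × 122 = 10248.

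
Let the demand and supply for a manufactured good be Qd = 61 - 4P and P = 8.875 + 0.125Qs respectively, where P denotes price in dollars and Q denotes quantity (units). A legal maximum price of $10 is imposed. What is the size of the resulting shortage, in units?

Rearranging supply gives Qs = 8P - 71. Setting quantity demanded equal to quantity supplied, 61 - 4P = 8P - 71, gives P* = 11 and Q* = 17.
Because the ceiling (10) lies below the market-clearing price, it is binding.
At P = 10: Qd = 61 - 4·10 = 21 and Qs = 8·10 - 71 = 9.
Shortage = Qd - Qs = 21 - 9 = 12.

12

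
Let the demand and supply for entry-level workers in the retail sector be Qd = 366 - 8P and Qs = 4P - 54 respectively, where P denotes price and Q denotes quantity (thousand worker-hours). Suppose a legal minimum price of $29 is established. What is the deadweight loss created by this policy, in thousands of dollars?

0

Setting quantity demanded equal to quantity supplied, 366 - 8P = 4P - 54, gives P* = 35 and Q* = 86.
Since 29 is below P* = 35, the floor does not bind and the free-market outcome prevails.
Since the control does not bind, no trades are prevented and deadweight loss is zero.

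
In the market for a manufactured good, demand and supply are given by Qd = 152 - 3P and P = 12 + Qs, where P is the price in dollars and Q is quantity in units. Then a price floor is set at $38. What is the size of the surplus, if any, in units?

Rearranging supply gives Qs = P - 12. Equilibrium: 152 - 3P = P - 12, so 164 = 4P and P* = 41, Q* = 29.
The floor of 38 is below the equilibrium price 41, so it is not binding; the market clears at P* = 41, Q* = 29.
Since the control does not bind, there is no surplus.

0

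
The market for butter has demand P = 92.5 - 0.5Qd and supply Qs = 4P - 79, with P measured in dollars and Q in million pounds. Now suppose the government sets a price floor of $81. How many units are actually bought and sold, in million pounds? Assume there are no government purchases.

23

Rearranging demand gives Qd = 185 - 2P. In a free market, 185 - 2P = 4P - 79 gives the equilibrium P* = 44, Q* = 97.
Since 81 > 44, the floor is binding.
At P = 81: Qd = 185 - 2·81 = 23 and Qs = 4·81 - 79 = 245.
The quantity actually transacted is the short side, demand: 23.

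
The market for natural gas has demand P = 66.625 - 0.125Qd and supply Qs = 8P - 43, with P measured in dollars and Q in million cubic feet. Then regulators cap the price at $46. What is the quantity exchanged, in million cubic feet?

Rearranging demand gives Qd = 533 - 8P. In a free market, 533 - 8P = 8P - 43 gives the equilibrium P* = 36, Q* = 245.
Since 46 is above P* = 36, the ceiling does not bind and the free-market outcome prevails.

245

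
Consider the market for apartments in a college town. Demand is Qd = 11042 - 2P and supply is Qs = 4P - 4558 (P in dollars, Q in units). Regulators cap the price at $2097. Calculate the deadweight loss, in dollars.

In a free market, 11042 - 2P = 4P - 4558 gives the equilibrium P* = 2600, Q* = 5842.
Because the ceiling (2097) lies below the market-clearing price, it is binding.
At P = 2097: Qd = 11042 - 2·2097 = 6848 and Qs = 4·2097 - 4558 = 3830.
Quantity traded falls to 3830. At Q = 3830 the demand price is (11042 - 3830)/2 = 3606 and the supply price is (4558 + 3830)/4 = 2097.
Deadweight loss = ½ · (3606 - 2097) · (5842 - 3830) = ½ · 1509 · 2012 = 1518054.

1518054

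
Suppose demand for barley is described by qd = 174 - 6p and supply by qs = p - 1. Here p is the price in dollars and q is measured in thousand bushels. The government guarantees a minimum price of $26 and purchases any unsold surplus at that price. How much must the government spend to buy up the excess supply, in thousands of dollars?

Setting quantity demanded equal to quantity supplied, 174 - 6p = p - 1, gives p* = 25 and q* = 24.
Because the floor (26) lies above the market-clearing price, it is binding.
At p = 26: qd = 174 - 6·26 = 18 and qs = 26 - 1 = 25.
Surplus = qs - qd = 7.
Government expenditure = surplus × support price = 7 × 26 = 182.

182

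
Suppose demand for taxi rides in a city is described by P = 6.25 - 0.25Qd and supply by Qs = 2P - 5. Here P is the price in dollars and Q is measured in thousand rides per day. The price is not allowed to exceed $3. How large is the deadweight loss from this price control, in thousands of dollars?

6

Rearranging demand gives Qd = 25 - 4P. Setting quantity demanded equal to quantity supplied, 25 - 4P = 2P - 5, gives P* = 5 and Q* = 5.
The ceiling of 3 is below the equilibrium price 5, so it binds.
At P = 3: Qd = 25 - 4·3 = 13 and Qs = 2·3 - 5 = 1.
Quantity traded falls to 1. At Q = 1 the demand price is (25 - 1)/4 = 6 and the supply price is (5 + 1)/2 = 3.
Deadweight loss = ½ · (6 - 3) · (5 - 1) = ½ · 3 · 4 = 6.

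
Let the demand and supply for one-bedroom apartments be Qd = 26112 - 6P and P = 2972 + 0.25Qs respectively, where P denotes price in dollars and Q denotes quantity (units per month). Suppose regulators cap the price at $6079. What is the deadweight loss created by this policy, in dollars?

Rearranging supply gives Qs = 4P - 11888. Setting quantity demanded equal to quantity supplied, 26112 - 6P = 4P - 11888, gives P* = 3800 and Q* = 3312.
The ceiling of 6079 is above the equilibrium price 3800, so it is not binding; the market clears at P* = 3800, Q* = 3312.
Since the control does not bind, no trades are prevented and deadweight loss is zero.

0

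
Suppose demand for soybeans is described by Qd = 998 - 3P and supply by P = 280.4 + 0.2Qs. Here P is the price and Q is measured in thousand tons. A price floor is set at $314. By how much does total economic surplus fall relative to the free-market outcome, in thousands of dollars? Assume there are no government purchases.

Rearranging supply gives Qs = 5P - 1402. Equilibrium: 998 - 3P = 5P - 1402, so 2400 = 8P and P* = 300, Q* = 98.
The floor of 314 is above the equilibrium price 300, so it binds.
At P = 314: Qd = 998 - 3·314 = 56 and Qs = 5·314 - 1402 = 168.
Quantity traded falls to 56. At Q = 56 the demand price is (998 - 56)/3 = 314 and the supply price is (1402 + 56)/5 = 291.6.
Deadweight loss = ½ · (314 - 291.6) · (98 - 56) = ½ · 22.4 · 42 = 470.4.

470.4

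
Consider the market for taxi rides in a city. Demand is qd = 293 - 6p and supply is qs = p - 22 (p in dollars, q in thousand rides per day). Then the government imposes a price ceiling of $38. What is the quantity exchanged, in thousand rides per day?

In a free market, 293 - 6p = p - 22 gives the equilibrium p* = 45, q* = 23.
Since 38 < 45, the ceiling is binding.
At p = 38: qd = 293 - 6·38 = 65 and qs = 38 - 22 = 16.
The quantity actually transacted is the short side, supply: 16.

16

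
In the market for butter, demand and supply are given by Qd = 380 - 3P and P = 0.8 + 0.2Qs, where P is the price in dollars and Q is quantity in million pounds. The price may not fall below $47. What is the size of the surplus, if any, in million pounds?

0

Rearranging supply gives Qs = 5P - 4. Setting quantity demanded equal to quantity supplied, 380 - 3P = 5P - 4, gives P* = 48 and Q* = 236.
The floor of 47 is below the equilibrium price 48, so it is not binding; the market clears at P* = 48, Q* = 236.
Since the control does not bind, there is no surplus.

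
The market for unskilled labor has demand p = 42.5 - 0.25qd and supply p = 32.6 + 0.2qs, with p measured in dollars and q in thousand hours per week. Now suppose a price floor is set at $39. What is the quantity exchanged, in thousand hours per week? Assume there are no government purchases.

Rearranging demand gives qd = 170 - 4p; rearranging supply gives qs = 5p - 163. Equilibrium: 170 - 4p = 5p - 163, so 333 = 9p and p* = 37, q* = 22.
Since 39 > 37, the floor is binding.
At p = 39: qd = 170 - 4·39 = 14 and qs = 5·39 - 163 = 32.
The quantity actually transacted is the short side, demand: 14.

14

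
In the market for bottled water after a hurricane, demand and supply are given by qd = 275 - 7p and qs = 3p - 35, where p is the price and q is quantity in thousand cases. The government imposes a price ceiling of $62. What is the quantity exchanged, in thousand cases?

Without the control the market clears where 275 - 7p = 3p - 35, i.e. p* = 31 and q* = 58.
The ceiling of 62 is above the equilibrium price 31, so it is not binding; the market clears at p* = 31, q* = 58.

58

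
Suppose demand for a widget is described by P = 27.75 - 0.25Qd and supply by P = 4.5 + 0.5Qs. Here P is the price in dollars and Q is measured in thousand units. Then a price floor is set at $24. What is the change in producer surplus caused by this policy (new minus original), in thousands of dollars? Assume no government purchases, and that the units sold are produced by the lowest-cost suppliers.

-4

Rearranging demand gives Qd = 111 - 4P; rearranging supply gives Qs = 2P - 9. Setting quantity demanded equal to quantity supplied, 111 - 4P = 2P - 9, gives P* = 20 and Q* = 31.
Since 24 > 20, the floor is binding.
At P = 24: Qd = 111 - 4·24 = 15 and Qs = 2·24 - 9 = 39.
Producer surplus without the control is ½ · (20 - 4.5) · 31 = 240.25.
With the floor, 15 units are sold at 24. The supply price at Q = 15 is 12, so PS = ½ · [(24 - 4.5) + (24 - 12)] · 15 = 236.25.
Change in producer surplus = 236.25 - 240.25 = -4.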